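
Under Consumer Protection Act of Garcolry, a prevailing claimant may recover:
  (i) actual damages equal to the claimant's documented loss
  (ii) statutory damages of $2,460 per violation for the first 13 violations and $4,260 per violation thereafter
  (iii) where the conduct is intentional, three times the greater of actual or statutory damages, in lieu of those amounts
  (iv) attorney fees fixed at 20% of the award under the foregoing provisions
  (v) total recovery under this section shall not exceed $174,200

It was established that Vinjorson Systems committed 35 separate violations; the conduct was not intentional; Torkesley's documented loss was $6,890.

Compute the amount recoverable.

First 13 violations: 13 × $2,460 = $31,980
Remaining violations: (35 − 13) × $4,260 = $93,720
Statutory damages: $31,980 + $93,720 = $125,700
Conduct not intentional: the in-lieu enhancement does not apply.
Actual plus statutory damages: $6,890 + $125,700 = $132,590
Attorney fees: 20% of $132,590 = $26,518
Total before cap: $132,590 + $26,518 = $159,108
Cap at $174,200: $159,108 is within the cap, no reduction.

$159,108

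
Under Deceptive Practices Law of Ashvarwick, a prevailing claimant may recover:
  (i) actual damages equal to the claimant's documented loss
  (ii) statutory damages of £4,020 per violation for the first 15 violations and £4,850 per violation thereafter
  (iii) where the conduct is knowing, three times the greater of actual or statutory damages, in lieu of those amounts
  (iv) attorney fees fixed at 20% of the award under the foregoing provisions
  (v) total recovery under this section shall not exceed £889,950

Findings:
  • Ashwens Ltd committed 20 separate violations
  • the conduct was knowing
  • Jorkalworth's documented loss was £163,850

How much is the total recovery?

£589,860

First 15 violations: 15 × £4,020 = £60,300
Remaining violations: (20 − 15) × £4,850 = £24,250
Statutory damages: £60,300 + £24,250 = £84,550
Greater of actual damages (£163,850) or statutory damages (£84,550): £163,850
Trebled: 3 × £163,850 = £491,550
Attorney fees: 20% of £491,550 = £98,310
Total before cap: £491,550 + £98,310 = £589,860
Cap at £889,950: £589,860 is within the cap, no reduction.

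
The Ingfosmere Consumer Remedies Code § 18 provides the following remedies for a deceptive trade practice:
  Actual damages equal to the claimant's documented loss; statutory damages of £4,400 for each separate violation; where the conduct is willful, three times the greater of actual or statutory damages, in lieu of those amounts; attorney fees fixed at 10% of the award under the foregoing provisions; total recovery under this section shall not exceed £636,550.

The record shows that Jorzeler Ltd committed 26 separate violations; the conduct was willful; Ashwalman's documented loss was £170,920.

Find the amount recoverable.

£564,036

Statutory damages: 26 × £4,400 = £114,400
Greater of actual damages (£170,920) or statutory damages (£114,400): £170,920
Trebled: 3 × £170,920 = £512,760
Attorney fees: 10% of £512,760 = £51,276
Total before cap: £512,760 + £51,276 = £564,036
Cap at £636,550: £564,036 is within the cap, no reduction.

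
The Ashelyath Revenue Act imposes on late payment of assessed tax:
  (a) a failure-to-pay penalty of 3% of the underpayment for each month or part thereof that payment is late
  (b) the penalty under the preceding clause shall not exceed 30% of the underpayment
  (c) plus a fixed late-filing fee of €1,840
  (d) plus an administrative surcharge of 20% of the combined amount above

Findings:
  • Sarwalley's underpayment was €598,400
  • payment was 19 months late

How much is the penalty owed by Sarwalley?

Accrued rate: 3% × 19 = 57%, capped at 30% → 30%
Failure-to-pay penalty: 30% of €598,400 = €179,520
Penalty before surcharge: €179,520 + €1,840 = €181,360
Administrative surcharge: 20% of €181,360 = €36,272
Total penalty: €181,360 + €36,272 = €217,632

Penalty: €217,632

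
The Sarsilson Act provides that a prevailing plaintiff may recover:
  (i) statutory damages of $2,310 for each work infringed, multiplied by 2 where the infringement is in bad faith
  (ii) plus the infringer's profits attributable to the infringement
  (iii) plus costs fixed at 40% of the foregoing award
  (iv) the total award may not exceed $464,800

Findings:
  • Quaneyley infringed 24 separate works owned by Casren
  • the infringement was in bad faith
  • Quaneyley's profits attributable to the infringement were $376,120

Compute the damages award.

$464,800

Statutory damages: 24 × $2,310 = $55,440
Doubled: 2 × $55,440 = $110,880
Combined award: $110,880 + $376,120 = $487,000
Costs: 40% of $487,000 = $194,800
Award plus costs: $487,000 + $194,800 = $681,800
Cap at $464,800: $681,800 exceeds the cap → $464,800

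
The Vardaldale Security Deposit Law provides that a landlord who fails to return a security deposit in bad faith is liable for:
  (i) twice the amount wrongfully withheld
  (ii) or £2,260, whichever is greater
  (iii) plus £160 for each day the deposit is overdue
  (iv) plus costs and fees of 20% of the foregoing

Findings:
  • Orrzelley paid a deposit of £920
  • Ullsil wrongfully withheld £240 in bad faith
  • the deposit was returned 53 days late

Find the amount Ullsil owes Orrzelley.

£12,888

Doubled: 2 × £240 = £480
Minimum £2,260: £480 is below the minimum → £2,260
Late-return penalty: 53 × £160 = £8,480
Damages plus late penalty: £2,260 + £8,480 = £10,740
Costs and fees: 20% of £10,740 = £2,148
Total recovery: £10,740 + £2,148 = £12,888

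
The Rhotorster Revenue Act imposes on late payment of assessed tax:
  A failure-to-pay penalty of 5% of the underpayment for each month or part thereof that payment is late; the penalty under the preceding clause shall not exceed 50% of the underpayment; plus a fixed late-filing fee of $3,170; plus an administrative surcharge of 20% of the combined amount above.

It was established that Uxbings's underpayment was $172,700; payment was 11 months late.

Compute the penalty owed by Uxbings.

$107,424

Accrued rate: 5% × 11 = 55%, capped at 50% → 50%
Failure-to-pay penalty: 50% of $172,700 = $86,350
Penalty before surcharge: $86,350 + $3,170 = $89,520
Administrative surcharge: 20% of $89,520 = $17,904
Total penalty: $89,520 + $17,904 = $107,424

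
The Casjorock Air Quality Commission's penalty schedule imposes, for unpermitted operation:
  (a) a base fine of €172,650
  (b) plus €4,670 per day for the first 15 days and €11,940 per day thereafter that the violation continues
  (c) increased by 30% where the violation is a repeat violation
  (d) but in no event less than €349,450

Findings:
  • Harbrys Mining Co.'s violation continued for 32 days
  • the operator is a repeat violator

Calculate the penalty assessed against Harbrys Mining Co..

First 15 days: 15 × €4,670 = €70,050
Remaining days: (32 − 15) × €11,940 = €202,980
Per-day component: €70,050 + €202,980 = €273,030
Base plus per-day: €172,650 + €273,030 = €445,680
Enhancement: 30% of €445,680 = €133,704
Enhanced fine: €445,680 + €133,704 = €579,384
Minimum €349,450: €579,384 meets the minimum, no increase.

€579,384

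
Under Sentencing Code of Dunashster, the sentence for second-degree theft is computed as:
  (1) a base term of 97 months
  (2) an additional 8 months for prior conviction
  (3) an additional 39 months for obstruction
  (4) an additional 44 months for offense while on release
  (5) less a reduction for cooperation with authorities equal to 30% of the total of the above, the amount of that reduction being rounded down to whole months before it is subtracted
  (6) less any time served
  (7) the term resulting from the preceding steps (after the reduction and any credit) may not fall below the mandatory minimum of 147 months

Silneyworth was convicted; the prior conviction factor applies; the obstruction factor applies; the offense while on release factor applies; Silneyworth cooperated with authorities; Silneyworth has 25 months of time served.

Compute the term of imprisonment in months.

147 months

Prior conviction enhancement: +8 months
Obstruction enhancement: +39 months
Offense while on release enhancement: +44 months
Adjusted term: 97 months + 8 months + 39 months + 44 months = 188 months
Cooperation with authorities reduction: 30% of 188 months = 56 months (rounded down)
After reduction: 188 − 56 = 132 months
Less time served: 132 months − 25 months = 107 months
Minimum 147 months: 107 months is below the minimum → 147 months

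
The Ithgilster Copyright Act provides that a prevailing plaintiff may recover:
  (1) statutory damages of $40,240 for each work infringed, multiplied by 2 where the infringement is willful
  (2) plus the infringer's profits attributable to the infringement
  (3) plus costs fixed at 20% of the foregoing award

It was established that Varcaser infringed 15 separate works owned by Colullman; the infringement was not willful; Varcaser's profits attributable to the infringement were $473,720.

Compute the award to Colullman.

Statutory damages: 15 × $40,240 = $603,600
Infringement not willful: no ×2 enhancement.
Combined award: $603,600 + $473,720 = $1,077,320
Costs: 20% of $1,077,320 = $215,464
Award plus costs: $1,077,320 + $215,464 = $1,292,784

Award: $1,292,784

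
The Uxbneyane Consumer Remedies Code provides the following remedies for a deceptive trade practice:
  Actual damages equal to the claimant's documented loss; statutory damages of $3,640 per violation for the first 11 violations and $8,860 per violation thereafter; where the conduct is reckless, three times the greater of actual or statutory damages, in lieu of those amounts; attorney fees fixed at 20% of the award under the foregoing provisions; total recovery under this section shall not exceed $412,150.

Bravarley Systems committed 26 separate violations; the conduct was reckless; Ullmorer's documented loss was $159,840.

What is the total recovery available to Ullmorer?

First 11 violations: 11 × $3,640 = $40,040
Remaining violations: (26 − 11) × $8,860 = $132,900
Statutory damages: $40,040 + $132,900 = $172,940
Greater of actual damages ($159,840) or statutory damages ($172,940): $172,940
Trebled: 3 × $172,940 = $518,820
Attorney fees: 20% of $518,820 = $103,764
Total before cap: $518,820 + $103,764 = $622,584
Cap at $412,150: $622,584 exceeds the cap → $412,150

$412,150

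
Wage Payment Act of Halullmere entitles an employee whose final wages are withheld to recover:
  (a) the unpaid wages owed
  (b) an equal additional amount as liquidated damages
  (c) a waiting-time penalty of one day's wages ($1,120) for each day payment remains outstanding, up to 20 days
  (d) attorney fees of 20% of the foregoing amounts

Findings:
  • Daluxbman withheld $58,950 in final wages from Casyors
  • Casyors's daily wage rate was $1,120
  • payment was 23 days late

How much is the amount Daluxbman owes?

Liquidated damages (equal amount): $58,950
Penalty days: min(23, 20) = 20
Waiting-time penalty: 20 × $1,120 = $22,400
Subtotal: $58,950 + $58,950 + $22,400 = $140,300
Attorney fees: 20% of $140,300 = $28,060
Total award: $140,300 + $28,060 = $168,360

$168,360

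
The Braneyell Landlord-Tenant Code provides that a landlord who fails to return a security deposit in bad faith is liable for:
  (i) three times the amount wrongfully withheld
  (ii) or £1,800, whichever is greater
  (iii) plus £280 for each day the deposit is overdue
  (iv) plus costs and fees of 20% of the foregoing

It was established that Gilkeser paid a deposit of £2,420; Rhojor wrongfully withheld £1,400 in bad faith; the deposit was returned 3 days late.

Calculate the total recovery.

£6,048

Trebled: 3 × £1,400 = £4,200
Minimum £1,800: £4,200 meets the minimum, no increase.
Late-return penalty: 3 × £280 = £840
Damages plus late penalty: £4,200 + £840 = £5,040
Costs and fees: 20% of £5,040 = £1,008
Total recovery: £5,040 + £1,008 = £6,048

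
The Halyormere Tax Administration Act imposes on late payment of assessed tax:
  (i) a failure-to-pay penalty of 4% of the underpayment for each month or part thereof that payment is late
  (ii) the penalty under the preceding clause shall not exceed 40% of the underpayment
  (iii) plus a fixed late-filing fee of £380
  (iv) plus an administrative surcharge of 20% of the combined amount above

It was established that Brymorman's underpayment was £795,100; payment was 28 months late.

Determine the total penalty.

Accrued rate: 4% × 28 = 112%, capped at 40% → 40%
Failure-to-pay penalty: 40% of £795,100 = £318,040
Penalty before surcharge: £318,040 + £380 = £318,420
Administrative surcharge: 20% of £318,420 = £63,684
Total penalty: £318,420 + £63,684 = £382,104

Penalty: £382,104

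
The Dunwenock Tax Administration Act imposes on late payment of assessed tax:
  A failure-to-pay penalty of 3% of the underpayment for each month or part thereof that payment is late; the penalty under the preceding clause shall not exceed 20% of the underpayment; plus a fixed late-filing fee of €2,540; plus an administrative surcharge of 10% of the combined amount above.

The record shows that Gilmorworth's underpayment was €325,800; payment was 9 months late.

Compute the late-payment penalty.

Accrued rate: 3% × 9 = 27%, capped at 20% → 20%
Failure-to-pay penalty: 20% of €325,800 = €65,160
Penalty before surcharge: €65,160 + €2,540 = €67,700
Administrative surcharge: 10% of €67,700 = €6,770
Total penalty: €67,700 + €6,770 = €74,470

€74,470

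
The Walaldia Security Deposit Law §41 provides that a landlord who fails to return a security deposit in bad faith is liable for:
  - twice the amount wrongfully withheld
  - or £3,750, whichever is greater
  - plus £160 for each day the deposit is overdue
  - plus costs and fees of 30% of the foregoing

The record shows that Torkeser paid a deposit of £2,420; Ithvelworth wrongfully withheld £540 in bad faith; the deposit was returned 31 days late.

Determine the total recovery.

Doubled: 2 × £540 = £1,080
Minimum £3,750: £1,080 is below the minimum → £3,750
Late-return penalty: 31 × £160 = £4,960
Damages plus late penalty: £3,750 + £4,960 = £8,710
Costs and fees: 30% of £8,710 = £2,613
Total recovery: £8,710 + £2,613 = £11,323

£11,323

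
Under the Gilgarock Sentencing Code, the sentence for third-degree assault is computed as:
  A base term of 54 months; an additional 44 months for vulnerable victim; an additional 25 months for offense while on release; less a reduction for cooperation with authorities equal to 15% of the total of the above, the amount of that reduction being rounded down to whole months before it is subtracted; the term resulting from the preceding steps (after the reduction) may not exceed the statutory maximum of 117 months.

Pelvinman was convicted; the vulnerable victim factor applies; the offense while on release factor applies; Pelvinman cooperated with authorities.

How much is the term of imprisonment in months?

105 months

Vulnerable victim enhancement: +44 months
Offense while on release enhancement: +25 months
Adjusted term: 54 months + 44 months + 25 months = 123 months
Cooperation with authorities reduction: 15% of 123 months = 18 months (rounded down)
After reduction: 123 − 18 = 105 months
Cap at 117 months: 105 months is within the cap, no reduction.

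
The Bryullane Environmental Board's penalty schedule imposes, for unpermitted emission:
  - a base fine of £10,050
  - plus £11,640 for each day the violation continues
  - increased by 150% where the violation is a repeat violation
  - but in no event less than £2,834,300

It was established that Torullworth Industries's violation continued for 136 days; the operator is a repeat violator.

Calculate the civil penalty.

Per-day component: 136 × £11,640 = £1,583,040
Base plus per-day: £10,050 + £1,583,040 = £1,593,090
Enhancement: 150% of £1,593,090 = £2,389,635
Enhanced fine: £1,593,090 + £2,389,635 = £3,982,725
Minimum £2,834,300: £3,982,725 meets the minimum, no increase.

£3,982,725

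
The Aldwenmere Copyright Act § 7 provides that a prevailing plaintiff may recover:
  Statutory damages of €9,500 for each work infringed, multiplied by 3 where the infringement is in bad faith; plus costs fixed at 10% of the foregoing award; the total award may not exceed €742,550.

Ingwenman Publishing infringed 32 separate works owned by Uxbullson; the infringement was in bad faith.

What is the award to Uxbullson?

Statutory damages: 32 × €9,500 = €304,000
Trebled: 3 × €304,000 = €912,000
Costs: 10% of €912,000 = €91,200
Award plus costs: €912,000 + €91,200 = €1,003,200
Cap at €742,550: €1,003,200 exceeds the cap → €742,550

Award: €742,550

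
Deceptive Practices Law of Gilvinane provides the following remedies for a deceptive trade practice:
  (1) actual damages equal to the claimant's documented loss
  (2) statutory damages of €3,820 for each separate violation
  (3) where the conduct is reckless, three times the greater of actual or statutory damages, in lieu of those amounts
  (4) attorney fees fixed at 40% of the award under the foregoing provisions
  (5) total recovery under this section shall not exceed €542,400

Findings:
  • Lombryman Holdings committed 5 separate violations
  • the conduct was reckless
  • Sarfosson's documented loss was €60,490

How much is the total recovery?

€254,058

Statutory damages: 5 × €3,820 = €19,100
Greater of actual damages (€60,490) or statutory damages (€19,100): €60,490
Trebled: 3 × €60,490 = €181,470
Attorney fees: 40% of €181,470 = €72,588
Total before cap: €181,470 + €72,588 = €254,058
Cap at €542,400: €254,058 is within the cap, no reduction.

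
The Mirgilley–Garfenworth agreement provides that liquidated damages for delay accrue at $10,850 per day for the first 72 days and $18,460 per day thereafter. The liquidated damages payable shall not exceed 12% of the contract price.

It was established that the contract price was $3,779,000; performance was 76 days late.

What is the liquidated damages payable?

Liquidated damages: $453,480

First 72 days: 72 × $10,850 = $781,200
Remaining days: (76 − 72) × $18,460 = $73,840
Accrued per-day damages: $781,200 + $73,840 = $855,040
Cap: 12% of $3,779,000 = $453,480
Cap at $453,480: $855,040 exceeds the cap → $453,480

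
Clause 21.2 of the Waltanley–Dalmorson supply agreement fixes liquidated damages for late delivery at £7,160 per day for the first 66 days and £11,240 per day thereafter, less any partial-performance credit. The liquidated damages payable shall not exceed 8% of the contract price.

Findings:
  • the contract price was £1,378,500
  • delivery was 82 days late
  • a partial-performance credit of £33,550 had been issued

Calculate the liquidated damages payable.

Liquidated damages: £110,280

First 66 days: 66 × £7,160 = £472,560
Remaining days: (82 − 66) × £11,240 = £179,840
Accrued per-day damages: £472,560 + £179,840 = £652,400
Less partial-performance credit: £652,400 − £33,550 = £618,850
Cap: 8% of £1,378,500 = £110,280
Cap at £110,280: £618,850 exceeds the cap → £110,280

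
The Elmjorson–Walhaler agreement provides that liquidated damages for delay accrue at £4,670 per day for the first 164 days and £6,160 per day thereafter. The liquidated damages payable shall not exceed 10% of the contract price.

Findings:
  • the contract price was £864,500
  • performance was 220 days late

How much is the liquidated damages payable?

First 164 days: 164 × £4,670 = £765,880
Remaining days: (220 − 164) × £6,160 = £344,960
Accrued per-day damages: £765,880 + £344,960 = £1,110,840
Cap: 10% of £864,500 = £86,450
Cap at £86,450: £1,110,840 exceeds the cap → £86,450

£86,450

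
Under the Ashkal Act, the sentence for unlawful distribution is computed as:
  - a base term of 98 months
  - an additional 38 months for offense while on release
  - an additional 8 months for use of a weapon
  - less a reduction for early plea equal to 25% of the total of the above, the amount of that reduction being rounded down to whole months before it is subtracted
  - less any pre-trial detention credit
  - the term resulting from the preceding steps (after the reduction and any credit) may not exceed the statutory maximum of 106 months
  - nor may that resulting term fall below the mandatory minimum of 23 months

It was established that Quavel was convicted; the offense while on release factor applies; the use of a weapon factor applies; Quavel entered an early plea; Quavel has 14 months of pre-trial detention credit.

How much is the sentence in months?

Offense while on release enhancement: +38 months
Use of a weapon enhancement: +8 months
Adjusted term: 98 months + 38 months + 8 months = 144 months
Early plea reduction: 25% of 144 months = 36 months (rounded down)
After reduction: 144 − 36 = 108 months
Less pre-trial detention credit: 108 months − 14 months = 94 months
Cap at 106 months: 94 months is within the cap, no reduction.
Minimum 23 months: 94 months meets the minimum, no increase.

94 months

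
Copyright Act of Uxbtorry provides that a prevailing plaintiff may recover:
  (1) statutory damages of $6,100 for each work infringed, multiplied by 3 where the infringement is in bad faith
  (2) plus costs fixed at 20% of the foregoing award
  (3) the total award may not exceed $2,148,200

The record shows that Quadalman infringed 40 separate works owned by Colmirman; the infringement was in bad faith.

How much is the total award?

Statutory damages: 40 × $6,100 = $244,000
Trebled: 3 × $244,000 = $732,000
Costs: 20% of $732,000 = $146,400
Award plus costs: $732,000 + $146,400 = $878,400
Cap at $2,148,200: $878,400 is within the cap, no reduction.

Award: $878,400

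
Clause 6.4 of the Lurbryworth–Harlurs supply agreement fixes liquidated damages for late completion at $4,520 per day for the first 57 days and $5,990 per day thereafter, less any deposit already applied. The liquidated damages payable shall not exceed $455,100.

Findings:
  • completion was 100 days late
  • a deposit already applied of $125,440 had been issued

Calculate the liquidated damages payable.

$389,770

First 57 days: 57 × $4,520 = $257,640
Remaining days: (100 − 57) × $5,990 = $257,570
Accrued per-day damages: $257,640 + $257,570 = $515,210
Less deposit already applied: $515,210 − $125,440 = $389,770
Cap at $455,100: $389,770 is within the cap, no reduction.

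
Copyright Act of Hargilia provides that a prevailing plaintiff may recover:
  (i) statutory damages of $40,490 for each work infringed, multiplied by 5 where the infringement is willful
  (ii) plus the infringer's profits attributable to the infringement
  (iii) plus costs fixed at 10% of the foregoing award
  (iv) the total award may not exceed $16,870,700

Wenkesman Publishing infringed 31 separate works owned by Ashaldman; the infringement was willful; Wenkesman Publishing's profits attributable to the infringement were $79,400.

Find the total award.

Award: $6,990,885

Statutory damages: 31 × $40,490 = $1,255,190
Multiplied by 5: 5 × $1,255,190 = $6,275,950
Combined award: $6,275,950 + $79,400 = $6,355,350
Costs: 10% of $6,355,350 = $635,535
Award plus costs: $6,355,350 + $635,535 = $6,990,885
Cap at $16,870,700: $6,990,885 is within the cap, no reduction.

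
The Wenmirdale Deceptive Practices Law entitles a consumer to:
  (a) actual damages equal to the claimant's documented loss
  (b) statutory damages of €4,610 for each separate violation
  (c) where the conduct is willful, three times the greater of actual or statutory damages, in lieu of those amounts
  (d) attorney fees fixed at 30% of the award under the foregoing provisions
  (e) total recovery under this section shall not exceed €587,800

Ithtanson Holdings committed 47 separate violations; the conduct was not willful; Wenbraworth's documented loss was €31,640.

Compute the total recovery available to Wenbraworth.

Statutory damages: 47 × €4,610 = €216,670
Conduct not willful: the in-lieu enhancement does not apply.
Actual plus statutory damages: €31,640 + €216,670 = €248,310
Attorney fees: 30% of €248,310 = €74,493
Total before cap: €248,310 + €74,493 = €322,803
Cap at €587,800: €322,803 is within the cap, no reduction.

€322,803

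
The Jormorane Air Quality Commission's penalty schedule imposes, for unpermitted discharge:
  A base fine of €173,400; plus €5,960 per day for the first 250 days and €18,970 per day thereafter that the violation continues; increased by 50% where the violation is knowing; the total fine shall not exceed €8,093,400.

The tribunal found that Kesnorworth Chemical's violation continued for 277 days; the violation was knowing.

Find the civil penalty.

First 250 days: 250 × €5,960 = €1,490,000
Remaining days: (277 − 250) × €18,970 = €512,190
Per-day component: €1,490,000 + €512,190 = €2,002,190
Base plus per-day: €173,400 + €2,002,190 = €2,175,590
Enhancement: 50% of €2,175,590 = €1,087,795
Enhanced fine: €2,175,590 + €1,087,795 = €3,263,385
Cap at €8,093,400: €3,263,385 is within the cap, no reduction.

€3,263,385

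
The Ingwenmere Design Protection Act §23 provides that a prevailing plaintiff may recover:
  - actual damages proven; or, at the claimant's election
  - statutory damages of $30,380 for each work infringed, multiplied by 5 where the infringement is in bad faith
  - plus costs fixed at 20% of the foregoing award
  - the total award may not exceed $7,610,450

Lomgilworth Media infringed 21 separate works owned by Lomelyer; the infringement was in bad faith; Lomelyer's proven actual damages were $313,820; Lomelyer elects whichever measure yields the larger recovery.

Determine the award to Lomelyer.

Statutory damages: 21 × $30,380 = $637,980
Multiplied by 5: 5 × $637,980 = $3,189,900
Greater of actual damages ($313,820) or enhanced statutory damages ($3,189,900): $3,189,900
Costs: 20% of $3,189,900 = $637,980
Award plus costs: $3,189,900 + $637,980 = $3,827,880
Cap at $7,610,450: $3,827,880 is within the cap, no reduction.

$3,827,880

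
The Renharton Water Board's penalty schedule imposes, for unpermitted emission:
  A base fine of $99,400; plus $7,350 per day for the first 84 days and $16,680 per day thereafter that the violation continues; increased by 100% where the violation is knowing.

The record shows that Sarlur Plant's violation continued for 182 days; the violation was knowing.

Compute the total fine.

First 84 days: 84 × $7,350 = $617,400
Remaining days: (182 − 84) × $16,680 = $1,634,640
Per-day component: $617,400 + $1,634,640 = $2,252,040
Base plus per-day: $99,400 + $2,252,040 = $2,351,440
Enhancement: 100% of $2,351,440 = $2,351,440
Enhanced fine: $2,351,440 + $2,351,440 = $4,702,880

$4,702,880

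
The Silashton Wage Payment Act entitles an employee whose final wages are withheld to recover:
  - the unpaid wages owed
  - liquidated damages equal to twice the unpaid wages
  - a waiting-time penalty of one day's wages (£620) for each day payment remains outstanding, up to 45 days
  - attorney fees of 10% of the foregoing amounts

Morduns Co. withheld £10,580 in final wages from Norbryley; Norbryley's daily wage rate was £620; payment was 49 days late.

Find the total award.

£65,604

Doubled: 2 × £10,580 = £21,160
Penalty days: min(49, 45) = 45
Waiting-time penalty: 45 × £620 = £27,900
Subtotal: £10,580 + £21,160 + £27,900 = £59,640
Attorney fees: 10% of £59,640 = £5,964
Total award: £59,640 + £5,964 = £65,604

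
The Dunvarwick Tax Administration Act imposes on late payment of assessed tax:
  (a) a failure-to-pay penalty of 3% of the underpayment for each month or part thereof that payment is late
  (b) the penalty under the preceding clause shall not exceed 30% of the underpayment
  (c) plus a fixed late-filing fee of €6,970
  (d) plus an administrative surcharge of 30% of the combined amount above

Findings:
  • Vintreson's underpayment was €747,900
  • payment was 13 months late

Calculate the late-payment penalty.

Penalty: €300,742

Accrued rate: 3% × 13 = 39%, capped at 30% → 30%
Failure-to-pay penalty: 30% of €747,900 = €224,370
Penalty before surcharge: €224,370 + €6,970 = €231,340
Administrative surcharge: 30% of €231,340 = €69,402
Total penalty: €231,340 + €69,402 = €300,742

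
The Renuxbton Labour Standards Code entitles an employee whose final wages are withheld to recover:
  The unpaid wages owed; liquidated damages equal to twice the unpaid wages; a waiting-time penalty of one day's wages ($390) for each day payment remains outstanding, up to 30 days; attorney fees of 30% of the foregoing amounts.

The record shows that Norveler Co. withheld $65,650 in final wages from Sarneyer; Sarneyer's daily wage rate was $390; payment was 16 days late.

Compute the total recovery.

Total award: $264,147

Doubled: 2 × $65,650 = $131,300
Penalty days: min(16, 30) = 16
Waiting-time penalty: 16 × $390 = $6,240
Subtotal: $65,650 + $131,300 + $6,240 = $203,190
Attorney fees: 30% of $203,190 = $60,957
Total award: $203,190 + $60,957 = $264,147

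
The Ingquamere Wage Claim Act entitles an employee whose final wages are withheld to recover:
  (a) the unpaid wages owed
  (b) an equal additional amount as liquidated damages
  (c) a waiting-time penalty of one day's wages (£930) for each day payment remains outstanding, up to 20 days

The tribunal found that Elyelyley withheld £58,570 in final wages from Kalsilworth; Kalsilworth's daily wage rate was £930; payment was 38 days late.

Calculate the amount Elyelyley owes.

Liquidated damages (equal amount): £58,570
Penalty days: min(38, 20) = 20
Waiting-time penalty: 20 × £930 = £18,600
Total award: £58,570 + £58,570 + £18,600 = £135,740

£135,740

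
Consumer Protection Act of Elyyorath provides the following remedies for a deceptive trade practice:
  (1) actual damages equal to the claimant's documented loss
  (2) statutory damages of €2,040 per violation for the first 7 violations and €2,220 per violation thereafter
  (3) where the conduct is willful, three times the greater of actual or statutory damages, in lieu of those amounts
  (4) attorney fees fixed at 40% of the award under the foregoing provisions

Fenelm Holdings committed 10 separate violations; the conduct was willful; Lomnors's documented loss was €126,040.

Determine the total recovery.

€529,368

First 7 violations: 7 × €2,040 = €14,280
Remaining violations: (10 − 7) × €2,220 = €6,660
Statutory damages: €14,280 + €6,660 = €20,940
Greater of actual damages (€126,040) or statutory damages (€20,940): €126,040
Trebled: 3 × €126,040 = €378,120
Attorney fees: 40% of €378,120 = €151,248
Total recovery: €378,120 + €151,248 = €529,368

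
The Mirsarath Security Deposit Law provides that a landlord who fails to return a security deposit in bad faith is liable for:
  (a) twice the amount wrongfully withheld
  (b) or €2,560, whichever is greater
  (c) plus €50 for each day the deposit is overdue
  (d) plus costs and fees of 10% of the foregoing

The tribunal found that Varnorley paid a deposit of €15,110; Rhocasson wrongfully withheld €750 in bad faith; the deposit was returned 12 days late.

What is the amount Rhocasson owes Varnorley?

€3,476

Doubled: 2 × €750 = €1,500
Minimum €2,560: €1,500 is below the minimum → €2,560
Late-return penalty: 12 × €50 = €600
Damages plus late penalty: €2,560 + €600 = €3,160
Costs and fees: 10% of €3,160 = €316
Total recovery: €3,160 + €316 = €3,476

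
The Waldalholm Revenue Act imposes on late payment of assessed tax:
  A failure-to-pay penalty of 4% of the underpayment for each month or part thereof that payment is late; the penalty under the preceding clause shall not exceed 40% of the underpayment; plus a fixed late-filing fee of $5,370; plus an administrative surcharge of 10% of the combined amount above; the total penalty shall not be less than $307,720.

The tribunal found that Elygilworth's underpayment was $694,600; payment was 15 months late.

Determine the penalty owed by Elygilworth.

Accrued rate: 4% × 15 = 60%, capped at 40% → 40%
Failure-to-pay penalty: 40% of $694,600 = $277,840
Penalty before surcharge: $277,840 + $5,370 = $283,210
Administrative surcharge: 10% of $283,210 = $28,321
Total penalty: $283,210 + $28,321 = $311,531
Minimum $307,720: $311,531 meets the minimum, no increase.

$311,531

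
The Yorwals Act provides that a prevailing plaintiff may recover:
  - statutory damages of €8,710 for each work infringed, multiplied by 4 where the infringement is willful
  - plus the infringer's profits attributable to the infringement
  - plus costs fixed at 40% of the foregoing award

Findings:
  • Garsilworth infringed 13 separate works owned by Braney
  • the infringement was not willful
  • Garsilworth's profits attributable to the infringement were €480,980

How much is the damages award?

Statutory damages: 13 × €8,710 = €113,230
Infringement not willful: no ×4 enhancement.
Combined award: €113,230 + €480,980 = €594,210
Costs: 40% of €594,210 = €237,684
Award plus costs: €594,210 + €237,684 = €831,894

Award: €831,894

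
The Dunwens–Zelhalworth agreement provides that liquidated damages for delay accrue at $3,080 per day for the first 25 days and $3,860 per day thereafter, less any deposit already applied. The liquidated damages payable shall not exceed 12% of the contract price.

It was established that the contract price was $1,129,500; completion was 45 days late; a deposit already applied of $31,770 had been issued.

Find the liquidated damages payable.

First 25 days: 25 × $3,080 = $77,000
Remaining days: (45 − 25) × $3,860 = $77,200
Accrued per-day damages: $77,000 + $77,200 = $154,200
Less deposit already applied: $154,200 − $31,770 = $122,430
Cap: 12% of $1,129,500 = $135,540
Cap at $135,540: $122,430 is within the cap, no reduction.

$122,430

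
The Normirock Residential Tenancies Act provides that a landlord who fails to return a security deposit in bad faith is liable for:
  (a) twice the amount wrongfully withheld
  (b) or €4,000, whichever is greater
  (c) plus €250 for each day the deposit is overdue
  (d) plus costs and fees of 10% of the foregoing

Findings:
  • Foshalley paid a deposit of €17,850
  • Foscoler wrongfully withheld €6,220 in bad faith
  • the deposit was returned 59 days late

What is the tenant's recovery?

Doubled: 2 × €6,220 = €12,440
Minimum €4,000: €12,440 meets the minimum, no increase.
Late-return penalty: 59 × €250 = €14,750
Damages plus late penalty: €12,440 + €14,750 = €27,190
Costs and fees: 10% of €27,190 = €2,719
Total recovery: €27,190 + €2,719 = €29,909

€29,909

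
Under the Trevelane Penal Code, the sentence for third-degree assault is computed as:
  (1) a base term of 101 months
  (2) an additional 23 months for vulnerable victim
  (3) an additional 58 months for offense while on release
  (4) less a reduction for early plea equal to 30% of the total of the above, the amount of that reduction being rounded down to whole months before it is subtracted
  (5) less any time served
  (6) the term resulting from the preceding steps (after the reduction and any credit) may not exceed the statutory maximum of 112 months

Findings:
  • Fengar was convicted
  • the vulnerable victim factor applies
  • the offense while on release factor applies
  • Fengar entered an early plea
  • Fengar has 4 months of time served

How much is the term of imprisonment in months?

112 months

Vulnerable victim enhancement: +23 months
Offense while on release enhancement: +58 months
Adjusted term: 101 months + 23 months + 58 months = 182 months
Early plea reduction: 30% of 182 months = 54 months (rounded down)
After reduction: 182 − 54 = 128 months
Less time served: 128 months − 4 months = 124 months
Cap at 112 months: 124 months exceeds the cap → 112 months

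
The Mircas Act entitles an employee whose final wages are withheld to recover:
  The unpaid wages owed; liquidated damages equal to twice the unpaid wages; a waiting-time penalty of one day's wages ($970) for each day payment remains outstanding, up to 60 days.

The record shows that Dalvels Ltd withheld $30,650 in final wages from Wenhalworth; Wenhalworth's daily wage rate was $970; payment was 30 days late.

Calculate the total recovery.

Doubled: 2 × $30,650 = $61,300
Penalty days: min(30, 60) = 30
Waiting-time penalty: 30 × $970 = $29,100
Total award: $30,650 + $61,300 + $29,100 = $121,050

Total award: $121,050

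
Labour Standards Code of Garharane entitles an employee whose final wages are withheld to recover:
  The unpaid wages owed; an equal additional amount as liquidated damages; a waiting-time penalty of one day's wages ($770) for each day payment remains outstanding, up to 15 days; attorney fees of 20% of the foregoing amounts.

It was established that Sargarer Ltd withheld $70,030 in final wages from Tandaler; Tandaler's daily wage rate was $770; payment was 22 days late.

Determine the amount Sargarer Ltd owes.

Liquidated damages (equal amount): $70,030
Penalty days: min(22, 15) = 15
Waiting-time penalty: 15 × $770 = $11,550
Subtotal: $70,030 + $70,030 + $11,550 = $151,610
Attorney fees: 20% of $151,610 = $30,322
Total award: $151,610 + $30,322 = $181,932

$181,932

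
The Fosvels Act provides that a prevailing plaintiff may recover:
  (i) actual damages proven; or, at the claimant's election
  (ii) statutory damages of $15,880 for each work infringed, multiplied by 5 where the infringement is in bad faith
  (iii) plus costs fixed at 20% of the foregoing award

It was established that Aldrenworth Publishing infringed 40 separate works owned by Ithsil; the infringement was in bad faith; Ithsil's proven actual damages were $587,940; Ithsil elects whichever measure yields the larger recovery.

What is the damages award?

Statutory damages: 40 × $15,880 = $635,200
Multiplied by 5: 5 × $635,200 = $3,176,000
Greater of actual damages ($587,940) or enhanced statutory damages ($3,176,000): $3,176,000
Costs: 20% of $3,176,000 = $635,200
Award plus costs: $3,176,000 + $635,200 = $3,811,200

$3,811,200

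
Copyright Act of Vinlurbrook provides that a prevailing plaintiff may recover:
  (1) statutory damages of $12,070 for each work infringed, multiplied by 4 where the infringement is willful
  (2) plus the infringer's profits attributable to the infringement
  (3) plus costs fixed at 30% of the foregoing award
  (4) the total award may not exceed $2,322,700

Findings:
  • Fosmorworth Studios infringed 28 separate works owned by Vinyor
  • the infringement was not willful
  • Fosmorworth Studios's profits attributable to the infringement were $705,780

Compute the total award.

Statutory damages: 28 × $12,070 = $337,960
Infringement not willful: no ×4 enhancement.
Combined award: $337,960 + $705,780 = $1,043,740
Costs: 30% of $1,043,740 = $313,122
Award plus costs: $1,043,740 + $313,122 = $1,356,862
Cap at $2,322,700: $1,356,862 is within the cap, no reduction.

$1,356,862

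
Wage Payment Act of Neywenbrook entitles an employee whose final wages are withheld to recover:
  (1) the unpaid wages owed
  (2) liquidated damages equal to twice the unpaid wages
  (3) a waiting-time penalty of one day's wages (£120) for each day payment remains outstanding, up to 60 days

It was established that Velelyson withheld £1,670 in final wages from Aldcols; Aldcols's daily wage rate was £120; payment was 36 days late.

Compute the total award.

Doubled: 2 × £1,670 = £3,340
Penalty days: min(36, 60) = 36
Waiting-time penalty: 36 × £120 = £4,320
Total award: £1,670 + £3,340 + £4,320 = £9,330

£9,330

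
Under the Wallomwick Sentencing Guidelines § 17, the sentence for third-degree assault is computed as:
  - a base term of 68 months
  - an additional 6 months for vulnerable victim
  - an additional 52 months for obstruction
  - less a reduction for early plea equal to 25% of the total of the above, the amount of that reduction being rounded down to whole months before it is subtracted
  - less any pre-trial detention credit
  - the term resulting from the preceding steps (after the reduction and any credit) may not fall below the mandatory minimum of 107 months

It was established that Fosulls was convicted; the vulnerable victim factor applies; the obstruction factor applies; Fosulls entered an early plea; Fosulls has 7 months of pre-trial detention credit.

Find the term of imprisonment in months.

107 months

Vulnerable victim enhancement: +6 months
Obstruction enhancement: +52 months
Adjusted term: 68 months + 6 months + 52 months = 126 months
Early plea reduction: 25% of 126 months = 31 months (rounded down)
After reduction: 126 − 31 = 95 months
Less pre-trial detention credit: 95 months − 7 months = 88 months
Minimum 107 months: 88 months is below the minimum → 107 months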